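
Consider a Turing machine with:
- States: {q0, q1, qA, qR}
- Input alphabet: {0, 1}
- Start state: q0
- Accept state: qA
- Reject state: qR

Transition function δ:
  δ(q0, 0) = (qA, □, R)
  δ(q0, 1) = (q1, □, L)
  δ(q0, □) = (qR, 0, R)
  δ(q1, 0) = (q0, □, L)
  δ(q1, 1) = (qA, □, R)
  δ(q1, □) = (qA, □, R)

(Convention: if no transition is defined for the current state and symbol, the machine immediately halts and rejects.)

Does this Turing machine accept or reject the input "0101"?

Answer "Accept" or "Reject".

Execution trace:
Initial: [q0]0101
Step 1: δ(q0, 0) = (qA, □, R) → □[qA]101

The machine reaches the accept state qA and halts.

Answer: Accept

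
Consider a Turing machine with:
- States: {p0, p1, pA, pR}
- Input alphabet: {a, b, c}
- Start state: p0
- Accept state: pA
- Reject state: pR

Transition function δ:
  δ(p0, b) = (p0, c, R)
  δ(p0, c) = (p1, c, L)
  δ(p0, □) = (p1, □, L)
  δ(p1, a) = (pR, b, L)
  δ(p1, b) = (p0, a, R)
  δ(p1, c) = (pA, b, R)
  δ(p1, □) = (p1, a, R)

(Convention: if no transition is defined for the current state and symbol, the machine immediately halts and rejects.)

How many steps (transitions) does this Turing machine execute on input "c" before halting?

Execution trace:
Initial: [p0]c
Step 1: δ(p0, c) = (p1, c, L) → [p1]□c
Step 2: δ(p1, □) = (p1, a, R) → a[p1]c
Step 3: δ(p1, c) = (pA, b, R) → ab[pA]□

The machine reaches the accept state pA and halts.

The machine executed 3 steps before halting.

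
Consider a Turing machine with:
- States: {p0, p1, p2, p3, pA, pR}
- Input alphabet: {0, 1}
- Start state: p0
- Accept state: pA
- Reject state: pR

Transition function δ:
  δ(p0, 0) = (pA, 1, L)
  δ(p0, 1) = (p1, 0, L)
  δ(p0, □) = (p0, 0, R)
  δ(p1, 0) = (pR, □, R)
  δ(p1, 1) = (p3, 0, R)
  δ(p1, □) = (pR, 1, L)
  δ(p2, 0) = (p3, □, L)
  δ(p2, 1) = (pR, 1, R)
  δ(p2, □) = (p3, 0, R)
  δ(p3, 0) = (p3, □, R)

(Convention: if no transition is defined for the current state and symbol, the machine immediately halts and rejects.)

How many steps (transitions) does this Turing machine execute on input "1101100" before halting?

Execution trace:
Initial: [p0]1101100
Step 1: δ(p0, 1) = (p1, 0, L) → [p1]□0101100
Step 2: δ(p1, □) = (pR, 1, L) → [pR]□10101100

The machine reaches the reject state pR and halts.

The machine executed 2 steps before halting.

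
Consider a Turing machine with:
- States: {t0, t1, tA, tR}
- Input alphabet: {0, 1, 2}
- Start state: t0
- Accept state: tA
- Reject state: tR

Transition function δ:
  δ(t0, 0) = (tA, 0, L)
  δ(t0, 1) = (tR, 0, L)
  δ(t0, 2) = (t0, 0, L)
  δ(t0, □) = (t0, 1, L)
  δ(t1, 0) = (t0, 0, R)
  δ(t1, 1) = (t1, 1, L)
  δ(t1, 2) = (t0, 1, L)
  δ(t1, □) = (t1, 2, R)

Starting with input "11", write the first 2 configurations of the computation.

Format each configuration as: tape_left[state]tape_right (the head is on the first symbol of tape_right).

Transitions applied:
Step 1: δ(t0, 1) = (tR, 0, L)

The first 2 configurations are:
[t0]11 ⊢ [tR]□01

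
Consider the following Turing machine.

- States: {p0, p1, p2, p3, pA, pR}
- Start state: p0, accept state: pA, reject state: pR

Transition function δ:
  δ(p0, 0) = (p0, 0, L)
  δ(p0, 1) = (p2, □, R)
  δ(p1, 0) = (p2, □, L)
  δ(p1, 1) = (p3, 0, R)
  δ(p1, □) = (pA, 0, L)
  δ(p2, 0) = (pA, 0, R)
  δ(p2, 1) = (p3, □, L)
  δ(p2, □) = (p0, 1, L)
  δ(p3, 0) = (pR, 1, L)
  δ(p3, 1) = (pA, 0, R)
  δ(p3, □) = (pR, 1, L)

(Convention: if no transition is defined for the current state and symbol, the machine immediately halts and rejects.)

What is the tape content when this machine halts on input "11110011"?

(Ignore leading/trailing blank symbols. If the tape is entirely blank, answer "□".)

Execution trace:
Initial: [p0]11110011
Step 1: δ(p0, 1) = (p2, □, R) → □[p2]1110011
Step 2: δ(p2, 1) = (p3, □, L) → [p3]□□110011
Step 3: δ(p3, □) = (pR, 1, L) → [pR]□1□110011

The machine reaches the reject state pR and halts.

Final tape (ignoring leading/trailing blanks): 1□110011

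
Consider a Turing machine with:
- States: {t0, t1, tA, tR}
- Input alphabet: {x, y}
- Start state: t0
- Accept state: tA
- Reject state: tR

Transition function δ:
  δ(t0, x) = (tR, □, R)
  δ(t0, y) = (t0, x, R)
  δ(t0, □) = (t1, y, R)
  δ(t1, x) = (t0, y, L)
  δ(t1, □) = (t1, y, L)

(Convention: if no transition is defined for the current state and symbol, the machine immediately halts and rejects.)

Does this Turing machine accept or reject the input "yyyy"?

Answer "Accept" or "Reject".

Execution trace:
Initial: [t0]yyyy
Step 1: δ(t0, y) = (t0, x, R) → x[t0]yyy
Step 2: δ(t0, y) = (t0, x, R) → xx[t0]yy
Step 3: δ(t0, y) = (t0, x, R) → xxx[t0]y
Step 4: δ(t0, y) = (t0, x, R) → xxxx[t0]□
Step 5: δ(t0, □) = (t1, y, R) → xxxxy[t1]□
Step 6: δ(t1, □) = (t1, y, L) → xxxx[t1]yy

No transition is defined for δ(t1, y). By convention the machine halts and rejects.

Answer: Reject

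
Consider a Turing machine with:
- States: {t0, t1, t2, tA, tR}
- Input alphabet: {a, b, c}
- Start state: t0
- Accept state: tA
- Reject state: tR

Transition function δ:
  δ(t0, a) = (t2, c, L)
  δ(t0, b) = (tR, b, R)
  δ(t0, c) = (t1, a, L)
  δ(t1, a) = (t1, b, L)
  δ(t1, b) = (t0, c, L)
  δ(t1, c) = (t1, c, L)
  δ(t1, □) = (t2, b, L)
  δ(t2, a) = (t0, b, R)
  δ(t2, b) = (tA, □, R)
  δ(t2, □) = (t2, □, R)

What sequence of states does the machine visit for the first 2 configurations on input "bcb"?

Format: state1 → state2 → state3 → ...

Execution trace:
Initial: [t0]bcb
Step 1: δ(t0, b) = (tR, b, R) → b[tR]cb

The machine reaches the reject state tR and halts.

State sequence: t0 → tR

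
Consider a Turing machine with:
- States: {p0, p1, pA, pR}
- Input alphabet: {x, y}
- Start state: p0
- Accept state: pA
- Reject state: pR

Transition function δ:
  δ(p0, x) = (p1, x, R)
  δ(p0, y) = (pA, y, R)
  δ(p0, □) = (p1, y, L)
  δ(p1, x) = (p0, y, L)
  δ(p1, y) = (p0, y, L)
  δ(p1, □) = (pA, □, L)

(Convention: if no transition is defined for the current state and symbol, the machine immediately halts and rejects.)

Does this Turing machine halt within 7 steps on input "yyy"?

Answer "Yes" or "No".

Execution trace:
Initial: [p0]yyy
Step 1: δ(p0, y) = (pA, y, R) → y[pA]yy

The machine reaches the accept state pA and halts.
The machine halted after 1 step (within the 7-step bound).

Answer: Yes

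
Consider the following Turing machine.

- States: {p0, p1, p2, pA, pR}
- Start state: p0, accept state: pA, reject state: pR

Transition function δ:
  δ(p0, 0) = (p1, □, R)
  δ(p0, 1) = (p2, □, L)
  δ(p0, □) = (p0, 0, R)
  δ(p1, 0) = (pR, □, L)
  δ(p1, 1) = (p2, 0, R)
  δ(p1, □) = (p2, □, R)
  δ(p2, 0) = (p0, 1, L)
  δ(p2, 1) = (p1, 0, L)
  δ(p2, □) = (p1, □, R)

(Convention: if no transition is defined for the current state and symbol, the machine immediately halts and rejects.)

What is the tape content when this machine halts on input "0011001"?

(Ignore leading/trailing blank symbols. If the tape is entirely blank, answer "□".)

Execution trace:
Initial: [p0]0011001
Step 1: δ(p0, 0) = (p1, □, R) → □[p1]011001
Step 2: δ(p1, 0) = (pR, □, L) → [pR]□□11001

The machine reaches the reject state pR and halts.

Final tape (ignoring leading/trailing blanks): 11001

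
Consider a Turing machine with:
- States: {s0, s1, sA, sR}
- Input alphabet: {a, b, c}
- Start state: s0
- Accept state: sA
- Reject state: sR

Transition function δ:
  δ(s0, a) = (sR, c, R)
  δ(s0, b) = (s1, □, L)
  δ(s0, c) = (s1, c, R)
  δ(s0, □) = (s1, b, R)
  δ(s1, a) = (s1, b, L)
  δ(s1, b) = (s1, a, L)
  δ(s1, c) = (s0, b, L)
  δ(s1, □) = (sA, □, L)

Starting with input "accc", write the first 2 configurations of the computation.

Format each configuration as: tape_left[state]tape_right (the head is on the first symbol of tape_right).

Transitions applied:
Step 1: δ(s0, a) = (sR, c, R)

The first 2 configurations are:
[s0]accc ⊢ c[sR]ccc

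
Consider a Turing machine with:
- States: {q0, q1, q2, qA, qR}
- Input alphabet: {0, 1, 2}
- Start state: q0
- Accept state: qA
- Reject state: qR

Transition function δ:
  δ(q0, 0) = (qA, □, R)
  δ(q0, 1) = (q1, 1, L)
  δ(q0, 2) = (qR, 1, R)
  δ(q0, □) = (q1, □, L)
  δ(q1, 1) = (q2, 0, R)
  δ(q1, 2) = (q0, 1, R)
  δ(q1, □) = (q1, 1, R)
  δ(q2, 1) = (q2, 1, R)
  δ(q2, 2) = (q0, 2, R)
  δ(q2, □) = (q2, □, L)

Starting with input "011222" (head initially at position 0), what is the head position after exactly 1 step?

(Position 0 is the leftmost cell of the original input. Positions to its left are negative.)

Execution trace (head position shown):
Step 0: [q0]011222  (head at position 0)
Step 1: move right → □[qA]11222  (head at position 1)

After 1 step, the head is at position 1.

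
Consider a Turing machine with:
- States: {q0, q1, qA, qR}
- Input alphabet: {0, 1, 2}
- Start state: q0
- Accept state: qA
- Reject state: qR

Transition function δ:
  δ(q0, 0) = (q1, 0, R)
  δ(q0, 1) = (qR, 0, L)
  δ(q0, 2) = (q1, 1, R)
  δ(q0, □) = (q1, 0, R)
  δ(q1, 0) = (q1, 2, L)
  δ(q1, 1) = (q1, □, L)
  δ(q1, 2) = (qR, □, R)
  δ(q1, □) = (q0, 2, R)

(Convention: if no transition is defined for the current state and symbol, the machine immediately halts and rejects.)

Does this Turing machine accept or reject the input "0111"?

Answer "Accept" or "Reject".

Execution trace:
Initial: [q0]0111
Step 1: δ(q0, 0) = (q1, 0, R) → 0[q1]111
Step 2: δ(q1, 1) = (q1, □, L) → [q1]0□11
Step 3: δ(q1, 0) = (q1, 2, L) → [q1]□2□11
Step 4: δ(q1, □) = (q0, 2, R) → 2[q0]2□11
Step 5: δ(q0, 2) = (q1, 1, R) → 21[q1]□11
Step 6: δ(q1, □) = (q0, 2, R) → 212[q0]11
Step 7: δ(q0, 1) = (qR, 0, L) → 21[qR]201

The machine reaches the reject state qR and halts.

Answer: Reject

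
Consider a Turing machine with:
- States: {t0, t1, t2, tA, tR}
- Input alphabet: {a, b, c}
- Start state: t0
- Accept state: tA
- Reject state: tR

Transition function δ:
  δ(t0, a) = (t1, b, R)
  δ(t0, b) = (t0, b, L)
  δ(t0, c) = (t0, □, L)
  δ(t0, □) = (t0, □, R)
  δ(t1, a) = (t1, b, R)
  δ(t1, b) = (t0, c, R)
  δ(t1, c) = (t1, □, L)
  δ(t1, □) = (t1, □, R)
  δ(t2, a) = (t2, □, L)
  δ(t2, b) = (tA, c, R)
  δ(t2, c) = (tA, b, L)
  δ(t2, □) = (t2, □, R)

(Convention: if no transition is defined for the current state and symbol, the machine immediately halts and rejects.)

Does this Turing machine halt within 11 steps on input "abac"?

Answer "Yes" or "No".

Execution trace:
Initial: [t0]abac
Step 1: δ(t0, a) = (t1, b, R) → b[t1]bac
Step 2: δ(t1, b) = (t0, c, R) → bc[t0]ac
Step 3: δ(t0, a) = (t1, b, R) → bcb[t1]c
Step 4: δ(t1, c) = (t1, □, L) → bc[t1]b□
Step 5: δ(t1, b) = (t0, c, R) → bcc[t0]□
Step 6: δ(t0, □) = (t0, □, R) → bcc□[t0]□
Step 7: δ(t0, □) = (t0, □, R) → bcc□□[t0]□
Step 8: δ(t0, □) = (t0, □, R) → bcc□□□[t0]□
Step 9: δ(t0, □) = (t0, □, R) → bcc□□□□[t0]□
Step 10: δ(t0, □) = (t0, □, R) → bcc□□□□□[t0]□
Step 11: δ(t0, □) = (t0, □, R) → bcc□□□□□□[t0]□

The machine has not reached a halting state after 11 steps.
The machine did not halt within the 11-step bound.

Answer: No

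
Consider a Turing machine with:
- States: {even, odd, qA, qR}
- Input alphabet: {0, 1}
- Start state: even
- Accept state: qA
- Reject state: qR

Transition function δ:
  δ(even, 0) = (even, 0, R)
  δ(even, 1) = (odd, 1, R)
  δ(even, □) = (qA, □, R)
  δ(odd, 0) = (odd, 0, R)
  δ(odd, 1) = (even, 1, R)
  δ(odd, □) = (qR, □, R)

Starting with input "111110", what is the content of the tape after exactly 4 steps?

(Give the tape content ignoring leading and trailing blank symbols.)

Execution trace:
Initial: [even]111110
Step 1: δ(even, 1) = (odd, 1, R) → 1[odd]11110
Step 2: δ(odd, 1) = (even, 1, R) → 11[even]1110
Step 3: δ(even, 1) = (odd, 1, R) → 111[odd]110
Step 4: δ(odd, 1) = (even, 1, R) → 1111[even]10

After 4 steps, the tape (ignoring leading/trailing blanks) is: 111110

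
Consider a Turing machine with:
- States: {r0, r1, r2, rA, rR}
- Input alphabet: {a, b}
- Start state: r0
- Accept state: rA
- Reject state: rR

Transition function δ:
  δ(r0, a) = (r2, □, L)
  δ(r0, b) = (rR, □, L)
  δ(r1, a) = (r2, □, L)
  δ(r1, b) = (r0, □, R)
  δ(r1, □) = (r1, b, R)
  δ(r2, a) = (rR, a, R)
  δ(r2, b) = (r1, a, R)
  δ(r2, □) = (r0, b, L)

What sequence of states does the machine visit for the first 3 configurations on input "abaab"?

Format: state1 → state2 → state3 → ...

Execution trace:
Initial: [r0]abaab
Step 1: δ(r0, a) = (r2, □, L) → [r2]□□baab
Step 2: δ(r2, □) = (r0, b, L) → [r0]□b□baab

No transition is defined for δ(r0, □). By convention the machine halts and rejects.

State sequence: r0 → r2 → r0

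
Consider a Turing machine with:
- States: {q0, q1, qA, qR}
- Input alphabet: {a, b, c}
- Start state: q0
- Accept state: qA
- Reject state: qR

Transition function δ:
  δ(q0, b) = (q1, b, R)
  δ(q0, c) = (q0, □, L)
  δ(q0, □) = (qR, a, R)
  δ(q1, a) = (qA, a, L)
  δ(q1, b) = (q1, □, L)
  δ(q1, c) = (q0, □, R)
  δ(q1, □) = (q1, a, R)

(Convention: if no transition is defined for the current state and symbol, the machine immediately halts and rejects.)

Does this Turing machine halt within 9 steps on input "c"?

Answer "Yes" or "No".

Execution trace:
Initial: [q0]c
Step 1: δ(q0, c) = (q0, □, L) → [q0]□□
Step 2: δ(q0, □) = (qR, a, R) → a[qR]□

The machine reaches the reject state qR and halts.
The machine halted after 2 steps (within the 9-step bound).

Answer: Yes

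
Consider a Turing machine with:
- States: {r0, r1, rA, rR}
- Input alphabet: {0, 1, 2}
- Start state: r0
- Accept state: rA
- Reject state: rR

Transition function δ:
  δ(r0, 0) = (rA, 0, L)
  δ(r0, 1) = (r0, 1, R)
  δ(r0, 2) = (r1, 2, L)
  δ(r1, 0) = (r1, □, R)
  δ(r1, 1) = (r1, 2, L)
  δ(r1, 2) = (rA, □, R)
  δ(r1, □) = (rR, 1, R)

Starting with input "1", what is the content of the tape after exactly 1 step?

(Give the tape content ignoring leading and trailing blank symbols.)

Execution trace:
Initial: [r0]1
Step 1: δ(r0, 1) = (r0, 1, R) → 1[r0]□

No transition is defined for δ(r0, □). By convention the machine halts and rejects.

After 1 step, the tape (ignoring leading/trailing blanks) is: 1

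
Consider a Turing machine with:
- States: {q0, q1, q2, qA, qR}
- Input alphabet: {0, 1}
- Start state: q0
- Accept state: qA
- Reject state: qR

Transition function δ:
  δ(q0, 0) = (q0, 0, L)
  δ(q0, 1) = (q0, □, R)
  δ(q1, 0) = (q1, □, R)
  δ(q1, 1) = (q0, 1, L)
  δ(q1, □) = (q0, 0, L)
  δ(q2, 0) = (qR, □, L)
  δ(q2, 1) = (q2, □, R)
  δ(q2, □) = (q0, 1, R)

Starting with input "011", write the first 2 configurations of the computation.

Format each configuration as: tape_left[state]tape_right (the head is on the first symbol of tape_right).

Transitions applied:
Step 1: δ(q0, 0) = (q0, 0, L)

The first 2 configurations are:
[q0]011 ⊢ [q0]□011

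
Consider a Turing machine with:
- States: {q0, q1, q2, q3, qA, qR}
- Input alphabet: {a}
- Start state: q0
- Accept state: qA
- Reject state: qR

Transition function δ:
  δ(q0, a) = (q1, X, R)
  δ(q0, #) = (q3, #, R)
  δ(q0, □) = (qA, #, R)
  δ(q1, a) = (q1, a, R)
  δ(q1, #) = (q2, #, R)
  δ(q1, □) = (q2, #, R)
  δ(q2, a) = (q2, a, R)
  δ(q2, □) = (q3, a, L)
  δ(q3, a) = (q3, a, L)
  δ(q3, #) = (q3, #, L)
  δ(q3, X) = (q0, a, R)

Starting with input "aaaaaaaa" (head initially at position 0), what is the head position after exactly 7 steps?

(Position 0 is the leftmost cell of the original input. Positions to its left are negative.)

Execution trace (head position shown):
Step 0: [q0]aaaaaaaa  (head at position 0)
Step 1: move right → X[q1]aaaaaaa  (head at position 1)
Step 2: move right → Xa[q1]aaaaaa  (head at position 2)
Step 3: move right → Xaa[q1]aaaaa  (head at position 3)
Step 4: move right → Xaaa[q1]aaaa  (head at position 4)
Step 5: move right → Xaaaa[q1]aaa  (head at position 5)
Step 6: move right → Xaaaaa[q1]aa  (head at position 6)
Step 7: move right → Xaaaaaa[q1]a  (head at position 7)

After 7 steps, the head is at position 7.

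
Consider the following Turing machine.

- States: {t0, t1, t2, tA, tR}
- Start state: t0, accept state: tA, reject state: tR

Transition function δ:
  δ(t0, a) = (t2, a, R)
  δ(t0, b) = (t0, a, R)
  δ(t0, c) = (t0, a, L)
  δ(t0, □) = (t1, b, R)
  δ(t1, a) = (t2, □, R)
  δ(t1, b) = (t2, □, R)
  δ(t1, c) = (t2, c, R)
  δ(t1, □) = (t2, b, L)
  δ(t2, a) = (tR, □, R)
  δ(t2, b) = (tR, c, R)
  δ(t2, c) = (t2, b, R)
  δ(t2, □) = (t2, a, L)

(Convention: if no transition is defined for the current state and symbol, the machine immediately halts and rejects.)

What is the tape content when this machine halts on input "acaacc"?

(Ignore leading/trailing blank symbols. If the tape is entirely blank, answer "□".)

Execution trace:
Initial: [t0]acaacc
Step 1: δ(t0, a) = (t2, a, R) → a[t2]caacc
Step 2: δ(t2, c) = (t2, b, R) → ab[t2]aacc
Step 3: δ(t2, a) = (tR, □, R) → ab□[tR]acc

The machine reaches the reject state tR and halts.

Final tape (ignoring leading/trailing blanks): ab□acc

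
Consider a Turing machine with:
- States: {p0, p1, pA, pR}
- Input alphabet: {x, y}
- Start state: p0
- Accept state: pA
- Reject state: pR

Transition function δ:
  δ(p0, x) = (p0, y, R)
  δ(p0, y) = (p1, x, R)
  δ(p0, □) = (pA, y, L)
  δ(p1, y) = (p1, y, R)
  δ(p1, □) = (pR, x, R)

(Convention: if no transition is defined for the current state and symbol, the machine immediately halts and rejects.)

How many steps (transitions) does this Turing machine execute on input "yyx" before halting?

Execution trace:
Initial: [p0]yyx
Step 1: δ(p0, y) = (p1, x, R) → x[p1]yx
Step 2: δ(p1, y) = (p1, y, R) → xy[p1]x

No transition is defined for δ(p1, x). By convention the machine halts and rejects.

The machine executed 2 steps before halting.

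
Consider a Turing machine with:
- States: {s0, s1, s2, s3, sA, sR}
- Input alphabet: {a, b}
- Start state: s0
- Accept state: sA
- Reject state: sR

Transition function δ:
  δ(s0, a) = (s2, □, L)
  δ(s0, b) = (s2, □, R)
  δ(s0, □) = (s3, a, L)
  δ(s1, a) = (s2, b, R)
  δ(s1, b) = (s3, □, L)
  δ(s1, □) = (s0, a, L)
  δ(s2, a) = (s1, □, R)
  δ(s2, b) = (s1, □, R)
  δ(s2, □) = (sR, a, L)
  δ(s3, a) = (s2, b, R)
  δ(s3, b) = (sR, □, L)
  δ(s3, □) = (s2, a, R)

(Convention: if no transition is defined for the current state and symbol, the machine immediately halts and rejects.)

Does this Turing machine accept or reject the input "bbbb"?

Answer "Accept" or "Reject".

Execution trace:
Initial: [s0]bbbb
Step 1: δ(s0, b) = (s2, □, R) → □[s2]bbb
Step 2: δ(s2, b) = (s1, □, R) → □□[s1]bb
Step 3: δ(s1, b) = (s3, □, L) → □[s3]□□b
Step 4: δ(s3, □) = (s2, a, R) → □a[s2]□b
Step 5: δ(s2, □) = (sR, a, L) → □[sR]aab

The machine reaches the reject state sR and halts.

Answer: Reject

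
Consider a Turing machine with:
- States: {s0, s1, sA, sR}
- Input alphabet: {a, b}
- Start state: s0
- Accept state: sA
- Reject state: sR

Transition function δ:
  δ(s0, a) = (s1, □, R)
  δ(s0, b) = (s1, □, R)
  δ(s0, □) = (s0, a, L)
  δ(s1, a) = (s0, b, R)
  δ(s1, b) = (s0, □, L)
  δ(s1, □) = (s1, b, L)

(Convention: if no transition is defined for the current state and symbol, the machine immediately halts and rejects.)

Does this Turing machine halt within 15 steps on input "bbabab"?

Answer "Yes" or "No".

Execution trace:
Initial: [s0]bbabab
Step 1: δ(s0, b) = (s1, □, R) → □[s1]babab
Step 2: δ(s1, b) = (s0, □, L) → [s0]□□abab
Step 3: δ(s0, □) = (s0, a, L) → [s0]□a□abab
Step 4: δ(s0, □) = (s0, a, L) → [s0]□aa□abab
Step 5: δ(s0, □) = (s0, a, L) → [s0]□aaa□abab
Step 6: δ(s0, □) = (s0, a, L) → [s0]□aaaa□abab
Step 7: δ(s0, □) = (s0, a, L) → [s0]□aaaaa□abab
Step 8: δ(s0, □) = (s0, a, L) → [s0]□aaaaaa□abab
Step 9: δ(s0, □) = (s0, a, L) → [s0]□aaaaaaa□abab
Step 10: δ(s0, □) = (s0, a, L) → [s0]□aaaaaaaa□abab
Step 11: δ(s0, □) = (s0, a, L) → [s0]□aaaaaaaaa□abab
Step 12: δ(s0, □) = (s0, a, L) → [s0]□aaaaaaaaaa□abab
Step 13: δ(s0, □) = (s0, a, L) → [s0]□aaaaaaaaaaa□abab
Step 14: δ(s0, □) = (s0, a, L) → [s0]□aaaaaaaaaaaa□abab
Step 15: δ(s0, □) = (s0, a, L) → [s0]□aaaaaaaaaaaaa□abab

The machine has not reached a halting state after 15 steps.
The machine did not halt within the 15-step bound.

Answer: No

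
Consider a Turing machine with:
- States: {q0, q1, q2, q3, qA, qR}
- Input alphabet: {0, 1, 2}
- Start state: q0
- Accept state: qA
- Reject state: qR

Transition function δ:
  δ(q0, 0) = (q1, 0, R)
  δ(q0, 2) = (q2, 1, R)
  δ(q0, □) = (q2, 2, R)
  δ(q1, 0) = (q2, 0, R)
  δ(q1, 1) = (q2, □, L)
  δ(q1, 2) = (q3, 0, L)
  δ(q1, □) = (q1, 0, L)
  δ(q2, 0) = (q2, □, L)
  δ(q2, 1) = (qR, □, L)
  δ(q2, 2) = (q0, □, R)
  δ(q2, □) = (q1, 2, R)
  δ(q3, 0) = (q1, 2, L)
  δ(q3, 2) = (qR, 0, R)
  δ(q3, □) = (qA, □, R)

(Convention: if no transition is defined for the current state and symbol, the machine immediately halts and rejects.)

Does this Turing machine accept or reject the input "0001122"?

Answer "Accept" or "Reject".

Execution trace:
Initial: [q0]0001122
Step 1: δ(q0, 0) = (q1, 0, R) → 0[q1]001122
Step 2: δ(q1, 0) = (q2, 0, R) → 00[q2]01122
Step 3: δ(q2, 0) = (q2, □, L) → 0[q2]0□1122
Step 4: δ(q2, 0) = (q2, □, L) → [q2]0□□1122
Step 5: δ(q2, 0) = (q2, □, L) → [q2]□□□□1122
Step 6: δ(q2, □) = (q1, 2, R) → 2[q1]□□□1122
Step 7: δ(q1, □) = (q1, 0, L) → [q1]20□□1122
Step 8: δ(q1, 2) = (q3, 0, L) → [q3]□00□□1122
Step 9: δ(q3, □) = (qA, □, R) → □[qA]00□□1122

The machine reaches the accept state qA and halts.

Answer: Accept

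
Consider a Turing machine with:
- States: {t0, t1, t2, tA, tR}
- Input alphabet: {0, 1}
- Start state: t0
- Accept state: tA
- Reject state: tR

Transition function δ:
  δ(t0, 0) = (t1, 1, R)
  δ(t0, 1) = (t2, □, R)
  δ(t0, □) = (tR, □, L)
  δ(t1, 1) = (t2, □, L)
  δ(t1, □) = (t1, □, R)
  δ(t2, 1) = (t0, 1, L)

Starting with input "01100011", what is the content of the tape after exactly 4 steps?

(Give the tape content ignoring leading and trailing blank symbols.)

Execution trace:
Initial: [t0]01100011
Step 1: δ(t0, 0) = (t1, 1, R) → 1[t1]1100011
Step 2: δ(t1, 1) = (t2, □, L) → [t2]1□100011
Step 3: δ(t2, 1) = (t0, 1, L) → [t0]□1□100011
Step 4: δ(t0, □) = (tR, □, L) → [tR]□□1□100011

The machine reaches the reject state tR and halts.

After 4 steps, the tape (ignoring leading/trailing blanks) is: 1□100011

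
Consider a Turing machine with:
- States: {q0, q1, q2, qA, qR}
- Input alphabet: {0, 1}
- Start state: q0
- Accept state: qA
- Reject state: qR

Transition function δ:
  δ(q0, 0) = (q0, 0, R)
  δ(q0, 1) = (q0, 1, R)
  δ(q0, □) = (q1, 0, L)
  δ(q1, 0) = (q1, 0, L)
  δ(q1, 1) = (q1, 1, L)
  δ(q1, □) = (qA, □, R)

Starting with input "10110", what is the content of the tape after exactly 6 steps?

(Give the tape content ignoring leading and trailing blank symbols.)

Execution trace:
Initial: [q0]10110
Step 1: δ(q0, 1) = (q0, 1, R) → 1[q0]0110
Step 2: δ(q0, 0) = (q0, 0, R) → 10[q0]110
Step 3: δ(q0, 1) = (q0, 1, R) → 101[q0]10
Step 4: δ(q0, 1) = (q0, 1, R) → 1011[q0]0
Step 5: δ(q0, 0) = (q0, 0, R) → 10110[q0]□
Step 6: δ(q0, □) = (q1, 0, L) → 1011[q1]00

After 6 steps, the tape (ignoring leading/trailing blanks) is: 101100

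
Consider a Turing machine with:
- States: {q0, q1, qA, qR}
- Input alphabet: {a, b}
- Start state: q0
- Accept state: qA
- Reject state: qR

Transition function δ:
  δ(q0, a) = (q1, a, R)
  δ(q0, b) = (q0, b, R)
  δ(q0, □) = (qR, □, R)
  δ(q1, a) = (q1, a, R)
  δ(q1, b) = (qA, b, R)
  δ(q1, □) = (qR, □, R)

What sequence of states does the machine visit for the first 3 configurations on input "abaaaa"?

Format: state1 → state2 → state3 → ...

Execution trace:
Initial: [q0]abaaaa
Step 1: δ(q0, a) = (q1, a, R) → a[q1]baaaa
Step 2: δ(q1, b) = (qA, b, R) → ab[qA]aaaa

The machine reaches the accept state qA and halts.

State sequence: q0 → q1 → qA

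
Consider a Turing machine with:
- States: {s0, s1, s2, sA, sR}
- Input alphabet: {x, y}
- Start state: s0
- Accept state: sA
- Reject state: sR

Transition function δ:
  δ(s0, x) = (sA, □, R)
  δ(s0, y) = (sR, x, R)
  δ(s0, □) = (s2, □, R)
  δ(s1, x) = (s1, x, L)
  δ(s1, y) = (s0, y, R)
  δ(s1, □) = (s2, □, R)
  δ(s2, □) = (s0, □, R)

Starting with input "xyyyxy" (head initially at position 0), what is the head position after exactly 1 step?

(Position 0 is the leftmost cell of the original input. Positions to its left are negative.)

Execution trace (head position shown):
Step 0: [s0]xyyyxy  (head at position 0)
Step 1: move right → □[sA]yyyxy  (head at position 1)

After 1 step, the head is at position 1.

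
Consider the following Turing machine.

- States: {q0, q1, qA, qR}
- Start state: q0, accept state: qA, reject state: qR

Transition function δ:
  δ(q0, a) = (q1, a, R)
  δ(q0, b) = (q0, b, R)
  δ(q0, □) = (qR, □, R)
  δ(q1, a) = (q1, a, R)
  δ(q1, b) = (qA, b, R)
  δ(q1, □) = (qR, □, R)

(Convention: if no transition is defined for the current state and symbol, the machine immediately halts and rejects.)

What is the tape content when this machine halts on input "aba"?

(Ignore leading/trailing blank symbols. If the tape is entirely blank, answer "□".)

Execution trace:
Initial: [q0]aba
Step 1: δ(q0, a) = (q1, a, R) → a[q1]ba
Step 2: δ(q1, b) = (qA, b, R) → ab[qA]a

The machine reaches the accept state qA and halts.

Final tape (ignoring leading/trailing blanks): aba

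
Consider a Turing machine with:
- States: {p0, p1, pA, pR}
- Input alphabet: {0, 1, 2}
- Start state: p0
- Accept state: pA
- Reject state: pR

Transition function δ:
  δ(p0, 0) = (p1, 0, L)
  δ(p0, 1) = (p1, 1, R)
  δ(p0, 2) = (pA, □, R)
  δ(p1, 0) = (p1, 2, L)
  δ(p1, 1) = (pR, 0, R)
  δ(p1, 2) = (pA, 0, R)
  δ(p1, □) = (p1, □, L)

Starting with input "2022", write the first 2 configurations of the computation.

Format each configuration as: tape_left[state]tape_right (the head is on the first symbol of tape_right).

Transitions applied:
Step 1: δ(p0, 2) = (pA, □, R)

The first 2 configurations are:
[p0]2022 ⊢ □[pA]022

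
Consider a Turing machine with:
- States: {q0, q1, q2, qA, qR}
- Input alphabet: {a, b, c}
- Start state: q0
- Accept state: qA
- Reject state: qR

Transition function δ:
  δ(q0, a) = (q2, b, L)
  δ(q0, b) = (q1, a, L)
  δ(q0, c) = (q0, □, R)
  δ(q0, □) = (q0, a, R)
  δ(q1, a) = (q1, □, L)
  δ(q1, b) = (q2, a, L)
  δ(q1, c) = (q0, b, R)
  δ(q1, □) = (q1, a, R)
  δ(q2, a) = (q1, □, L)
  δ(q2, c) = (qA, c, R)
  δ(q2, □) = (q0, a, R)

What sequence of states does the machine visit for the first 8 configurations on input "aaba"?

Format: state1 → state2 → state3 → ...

Execution trace:
Initial: [q0]aaba
Step 1: δ(q0, a) = (q2, b, L) → [q2]□baba
Step 2: δ(q2, □) = (q0, a, R) → a[q0]baba
Step 3: δ(q0, b) = (q1, a, L) → [q1]aaaba
Step 4: δ(q1, a) = (q1, □, L) → [q1]□□aaba
Step 5: δ(q1, □) = (q1, a, R) → a[q1]□aaba
Step 6: δ(q1, □) = (q1, a, R) → aa[q1]aaba
Step 7: δ(q1, a) = (q1, □, L) → a[q1]a□aba

State sequence: q0 → q2 → q0 → q1 → q1 → q1 → q1 → q1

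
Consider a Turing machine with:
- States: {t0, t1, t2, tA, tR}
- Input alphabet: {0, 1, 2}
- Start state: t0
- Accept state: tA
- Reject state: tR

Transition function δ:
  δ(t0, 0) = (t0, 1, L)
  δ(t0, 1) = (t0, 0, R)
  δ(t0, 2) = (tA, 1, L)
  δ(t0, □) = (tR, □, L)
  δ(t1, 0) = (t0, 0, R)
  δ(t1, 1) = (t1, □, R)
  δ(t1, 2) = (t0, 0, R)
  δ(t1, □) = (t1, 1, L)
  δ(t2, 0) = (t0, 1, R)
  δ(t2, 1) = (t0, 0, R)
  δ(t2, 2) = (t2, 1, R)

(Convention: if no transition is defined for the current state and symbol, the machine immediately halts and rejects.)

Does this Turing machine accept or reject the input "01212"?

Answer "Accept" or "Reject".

Execution trace:
Initial: [t0]01212
Step 1: δ(t0, 0) = (t0, 1, L) → [t0]□11212
Step 2: δ(t0, □) = (tR, □, L) → [tR]□□11212

The machine reaches the reject state tR and halts.

Answer: Reject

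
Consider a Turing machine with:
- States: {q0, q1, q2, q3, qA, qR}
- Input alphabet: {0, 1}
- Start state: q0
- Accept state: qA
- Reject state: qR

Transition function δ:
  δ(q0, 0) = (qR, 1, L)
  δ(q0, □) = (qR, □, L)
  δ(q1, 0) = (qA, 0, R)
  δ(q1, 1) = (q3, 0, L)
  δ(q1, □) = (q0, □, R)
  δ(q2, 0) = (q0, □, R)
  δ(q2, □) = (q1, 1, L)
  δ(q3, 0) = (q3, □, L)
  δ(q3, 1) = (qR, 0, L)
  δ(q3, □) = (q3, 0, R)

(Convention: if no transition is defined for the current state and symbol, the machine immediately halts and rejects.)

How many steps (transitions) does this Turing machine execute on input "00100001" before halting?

Execution trace:
Initial: [q0]00100001
Step 1: δ(q0, 0) = (qR, 1, L) → [qR]□10100001

The machine reaches the reject state qR and halts.

The machine executed 1 step before halting.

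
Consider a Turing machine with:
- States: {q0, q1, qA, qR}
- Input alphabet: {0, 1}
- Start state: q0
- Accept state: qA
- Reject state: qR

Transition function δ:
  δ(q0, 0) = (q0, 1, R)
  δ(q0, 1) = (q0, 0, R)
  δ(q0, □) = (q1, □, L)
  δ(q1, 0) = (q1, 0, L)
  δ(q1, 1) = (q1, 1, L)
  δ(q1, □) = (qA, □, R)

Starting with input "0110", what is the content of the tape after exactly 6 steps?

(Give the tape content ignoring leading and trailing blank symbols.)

Execution trace:
Initial: [q0]0110
Step 1: δ(q0, 0) = (q0, 1, R) → 1[q0]110
Step 2: δ(q0, 1) = (q0, 0, R) → 10[q0]10
Step 3: δ(q0, 1) = (q0, 0, R) → 100[q0]0
Step 4: δ(q0, 0) = (q0, 1, R) → 1001[q0]□
Step 5: δ(q0, □) = (q1, □, L) → 100[q1]1□
Step 6: δ(q1, 1) = (q1, 1, L) → 10[q1]01□

After 6 steps, the tape (ignoring leading/trailing blanks) is: 1001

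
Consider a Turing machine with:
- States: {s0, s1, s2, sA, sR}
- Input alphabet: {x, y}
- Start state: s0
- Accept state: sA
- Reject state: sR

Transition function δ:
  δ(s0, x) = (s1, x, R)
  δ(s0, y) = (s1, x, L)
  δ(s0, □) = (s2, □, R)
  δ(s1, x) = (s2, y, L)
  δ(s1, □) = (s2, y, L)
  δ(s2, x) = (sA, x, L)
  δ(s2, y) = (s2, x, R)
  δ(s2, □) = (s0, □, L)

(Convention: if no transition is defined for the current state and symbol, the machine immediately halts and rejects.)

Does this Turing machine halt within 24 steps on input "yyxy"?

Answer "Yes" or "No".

Execution trace:
Initial: [s0]yyxy
Step 1: δ(s0, y) = (s1, x, L) → [s1]□xyxy
Step 2: δ(s1, □) = (s2, y, L) → [s2]□yxyxy
Step 3: δ(s2, □) = (s0, □, L) → [s0]□□yxyxy
Step 4: δ(s0, □) = (s2, □, R) → □[s2]□yxyxy
Step 5: δ(s2, □) = (s0, □, L) → [s0]□□yxyxy
Step 6: δ(s0, □) = (s2, □, R) → □[s2]□yxyxy
Step 7: δ(s2, □) = (s0, □, L) → [s0]□□yxyxy
Step 8: δ(s0, □) = (s2, □, R) → □[s2]□yxyxy
Step 9: δ(s2, □) = (s0, □, L) → [s0]□□yxyxy
Step 10: δ(s0, □) = (s2, □, R) → □[s2]□yxyxy
Step 11: δ(s2, □) = (s0, □, L) → [s0]□□yxyxy
Step 12: δ(s0, □) = (s2, □, R) → □[s2]□yxyxy
Step 13: δ(s2, □) = (s0, □, L) → [s0]□□yxyxy
Step 14: δ(s0, □) = (s2, □, R) → □[s2]□yxyxy
Step 15: δ(s2, □) = (s0, □, L) → [s0]□□yxyxy
Step 16: δ(s0, □) = (s2, □, R) → □[s2]□yxyxy
Step 17: δ(s2, □) = (s0, □, L) → [s0]□□yxyxy
Step 18: δ(s0, □) = (s2, □, R) → □[s2]□yxyxy
Step 19: δ(s2, □) = (s0, □, L) → [s0]□□yxyxy
Step 20: δ(s0, □) = (s2, □, R) → □[s2]□yxyxy
Step 21: δ(s2, □) = (s0, □, L) → [s0]□□yxyxy
Step 22: δ(s0, □) = (s2, □, R) → □[s2]□yxyxy
Step 23: δ(s2, □) = (s0, □, L) → [s0]□□yxyxy
Step 24: δ(s0, □) = (s2, □, R) → □[s2]□yxyxy

The machine has not reached a halting state after 24 steps.
The machine did not halt within the 24-step bound.

Answer: No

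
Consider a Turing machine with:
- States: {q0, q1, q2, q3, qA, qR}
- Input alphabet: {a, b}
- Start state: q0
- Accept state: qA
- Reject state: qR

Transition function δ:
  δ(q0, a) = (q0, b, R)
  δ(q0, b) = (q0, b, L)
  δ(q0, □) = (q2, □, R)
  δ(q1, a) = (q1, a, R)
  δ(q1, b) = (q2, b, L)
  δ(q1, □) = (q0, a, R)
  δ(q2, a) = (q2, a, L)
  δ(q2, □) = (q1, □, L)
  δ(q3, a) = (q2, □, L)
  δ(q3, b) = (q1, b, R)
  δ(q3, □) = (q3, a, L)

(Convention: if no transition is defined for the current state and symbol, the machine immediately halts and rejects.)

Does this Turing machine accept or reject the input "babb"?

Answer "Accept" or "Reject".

Execution trace:
Initial: [q0]babb
Step 1: δ(q0, b) = (q0, b, L) → [q0]□babb
Step 2: δ(q0, □) = (q2, □, R) → □[q2]babb

No transition is defined for δ(q2, b). By convention the machine halts and rejects.

Answer: Reject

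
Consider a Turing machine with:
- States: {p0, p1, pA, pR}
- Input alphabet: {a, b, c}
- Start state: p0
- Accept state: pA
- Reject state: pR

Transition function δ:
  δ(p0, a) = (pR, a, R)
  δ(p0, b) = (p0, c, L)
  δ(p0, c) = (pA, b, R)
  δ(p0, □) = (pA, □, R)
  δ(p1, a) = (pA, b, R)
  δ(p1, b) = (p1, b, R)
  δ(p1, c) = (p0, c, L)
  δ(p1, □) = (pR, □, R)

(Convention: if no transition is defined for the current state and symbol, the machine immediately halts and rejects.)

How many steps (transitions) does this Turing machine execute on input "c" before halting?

Execution trace:
Initial: [p0]c
Step 1: δ(p0, c) = (pA, b, R) → b[pA]□

The machine reaches the accept state pA and halts.

The machine executed 1 step before halting.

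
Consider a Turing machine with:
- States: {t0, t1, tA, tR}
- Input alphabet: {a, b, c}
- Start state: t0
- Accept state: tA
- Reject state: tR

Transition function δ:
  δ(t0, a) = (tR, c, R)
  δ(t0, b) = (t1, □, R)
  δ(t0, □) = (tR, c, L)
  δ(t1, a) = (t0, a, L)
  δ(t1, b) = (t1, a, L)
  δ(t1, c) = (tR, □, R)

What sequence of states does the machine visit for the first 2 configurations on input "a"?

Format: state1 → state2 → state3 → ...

Execution trace:
Initial: [t0]a
Step 1: δ(t0, a) = (tR, c, R) → c[tR]□

The machine reaches the reject state tR and halts.

State sequence: t0 → tR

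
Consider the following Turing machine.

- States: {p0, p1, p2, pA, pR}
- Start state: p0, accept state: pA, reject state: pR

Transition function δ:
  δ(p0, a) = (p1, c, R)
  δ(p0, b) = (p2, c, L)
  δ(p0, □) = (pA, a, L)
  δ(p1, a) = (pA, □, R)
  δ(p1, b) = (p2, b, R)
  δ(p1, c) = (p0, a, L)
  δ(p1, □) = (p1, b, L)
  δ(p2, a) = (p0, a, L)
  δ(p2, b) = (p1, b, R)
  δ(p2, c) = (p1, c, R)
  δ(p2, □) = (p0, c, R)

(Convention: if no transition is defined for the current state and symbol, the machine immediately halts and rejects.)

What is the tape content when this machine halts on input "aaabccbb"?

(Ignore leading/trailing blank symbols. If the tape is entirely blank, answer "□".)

Execution trace:
Initial: [p0]aaabccbb
Step 1: δ(p0, a) = (p1, c, R) → c[p1]aabccbb
Step 2: δ(p1, a) = (pA, □, R) → c□[pA]abccbb

The machine reaches the accept state pA and halts.

Final tape (ignoring leading/trailing blanks): c□abccbb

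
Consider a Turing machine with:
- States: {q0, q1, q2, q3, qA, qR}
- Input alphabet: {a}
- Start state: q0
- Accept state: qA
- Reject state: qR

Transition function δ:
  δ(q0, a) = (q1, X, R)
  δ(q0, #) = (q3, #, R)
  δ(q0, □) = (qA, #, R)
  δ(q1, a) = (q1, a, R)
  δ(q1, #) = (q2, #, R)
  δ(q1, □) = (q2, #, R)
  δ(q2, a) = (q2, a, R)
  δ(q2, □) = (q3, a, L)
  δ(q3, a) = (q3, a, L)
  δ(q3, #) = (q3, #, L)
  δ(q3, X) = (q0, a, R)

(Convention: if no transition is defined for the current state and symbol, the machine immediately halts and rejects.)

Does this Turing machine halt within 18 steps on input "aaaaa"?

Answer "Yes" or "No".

Execution trace:
Initial: [q0]aaaaa
Step 1: δ(q0, a) = (q1, X, R) → X[q1]aaaa
Step 2: δ(q1, a) = (q1, a, R) → Xa[q1]aaa
Step 3: δ(q1, a) = (q1, a, R) → Xaa[q1]aa
Step 4: δ(q1, a) = (q1, a, R) → Xaaa[q1]a
Step 5: δ(q1, a) = (q1, a, R) → Xaaaa[q1]□
Step 6: δ(q1, □) = (q2, #, R) → Xaaaa#[q2]□
Step 7: δ(q2, □) = (q3, a, L) → Xaaaa[q3]#a
Step 8: δ(q3, #) = (q3, #, L) → Xaaa[q3]a#a
Step 9: δ(q3, a) = (q3, a, L) → Xaa[q3]aa#a
Step 10: δ(q3, a) = (q3, a, L) → Xa[q3]aaa#a
Step 11: δ(q3, a) = (q3, a, L) → X[q3]aaaa#a
Step 12: δ(q3, a) = (q3, a, L) → [q3]Xaaaa#a
Step 13: δ(q3, X) = (q0, a, R) → a[q0]aaaa#a
Step 14: δ(q0, a) = (q1, X, R) → aX[q1]aaa#a
Step 15: δ(q1, a) = (q1, a, R) → aXa[q1]aa#a
Step 16: δ(q1, a) = (q1, a, R) → aXaa[q1]a#a
Step 17: δ(q1, a) = (q1, a, R) → aXaaa[q1]#a
Step 18: δ(q1, #) = (q2, #, R) → aXaaa#[q2]a

The machine has not reached a halting state after 18 steps.
The machine did not halt within the 18-step bound.

Answer: No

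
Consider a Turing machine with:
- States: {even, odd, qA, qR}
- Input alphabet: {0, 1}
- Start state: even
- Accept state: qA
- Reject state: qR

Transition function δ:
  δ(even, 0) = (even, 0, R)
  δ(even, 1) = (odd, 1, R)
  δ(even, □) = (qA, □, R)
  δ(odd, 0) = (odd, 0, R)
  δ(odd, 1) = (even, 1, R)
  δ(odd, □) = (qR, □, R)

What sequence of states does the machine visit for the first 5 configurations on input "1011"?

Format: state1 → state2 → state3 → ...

Execution trace:
Initial: [even]1011
Step 1: δ(even, 1) = (odd, 1, R) → 1[odd]011
Step 2: δ(odd, 0) = (odd, 0, R) → 10[odd]11
Step 3: δ(odd, 1) = (even, 1, R) → 101[even]1
Step 4: δ(even, 1) = (odd, 1, R) → 1011[odd]□

State sequence: even → odd → odd → even → odd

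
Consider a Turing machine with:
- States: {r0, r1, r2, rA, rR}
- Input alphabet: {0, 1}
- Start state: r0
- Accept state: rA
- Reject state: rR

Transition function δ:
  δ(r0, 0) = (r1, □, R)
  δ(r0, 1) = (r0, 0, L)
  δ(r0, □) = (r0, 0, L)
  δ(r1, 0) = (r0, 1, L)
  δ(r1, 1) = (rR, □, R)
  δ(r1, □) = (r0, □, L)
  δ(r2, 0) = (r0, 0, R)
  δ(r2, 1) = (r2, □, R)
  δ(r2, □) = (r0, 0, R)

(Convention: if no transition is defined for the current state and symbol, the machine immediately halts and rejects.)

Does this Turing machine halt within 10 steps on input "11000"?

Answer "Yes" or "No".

Execution trace:
Initial: [r0]11000
Step 1: δ(r0, 1) = (r0, 0, L) → [r0]□01000
Step 2: δ(r0, □) = (r0, 0, L) → [r0]□001000
Step 3: δ(r0, □) = (r0, 0, L) → [r0]□0001000
Step 4: δ(r0, □) = (r0, 0, L) → [r0]□00001000
Step 5: δ(r0, □) = (r0, 0, L) → [r0]□000001000
Step 6: δ(r0, □) = (r0, 0, L) → [r0]□0000001000
Step 7: δ(r0, □) = (r0, 0, L) → [r0]□00000001000
Step 8: δ(r0, □) = (r0, 0, L) → [r0]□000000001000
Step 9: δ(r0, □) = (r0, 0, L) → [r0]□0000000001000
Step 10: δ(r0, □) = (r0, 0, L) → [r0]□00000000001000

The machine has not reached a halting state after 10 steps.
The machine did not halt within the 10-step bound.

Answer: No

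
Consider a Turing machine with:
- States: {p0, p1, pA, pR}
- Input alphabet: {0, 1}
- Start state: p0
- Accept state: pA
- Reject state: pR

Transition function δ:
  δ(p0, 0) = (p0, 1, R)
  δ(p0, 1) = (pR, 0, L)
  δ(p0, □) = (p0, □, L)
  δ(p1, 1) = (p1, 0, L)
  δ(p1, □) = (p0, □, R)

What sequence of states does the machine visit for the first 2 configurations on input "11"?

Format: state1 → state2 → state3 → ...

Execution trace:
Initial: [p0]11
Step 1: δ(p0, 1) = (pR, 0, L) → [pR]□01

The machine reaches the reject state pR and halts.

State sequence: p0 → pR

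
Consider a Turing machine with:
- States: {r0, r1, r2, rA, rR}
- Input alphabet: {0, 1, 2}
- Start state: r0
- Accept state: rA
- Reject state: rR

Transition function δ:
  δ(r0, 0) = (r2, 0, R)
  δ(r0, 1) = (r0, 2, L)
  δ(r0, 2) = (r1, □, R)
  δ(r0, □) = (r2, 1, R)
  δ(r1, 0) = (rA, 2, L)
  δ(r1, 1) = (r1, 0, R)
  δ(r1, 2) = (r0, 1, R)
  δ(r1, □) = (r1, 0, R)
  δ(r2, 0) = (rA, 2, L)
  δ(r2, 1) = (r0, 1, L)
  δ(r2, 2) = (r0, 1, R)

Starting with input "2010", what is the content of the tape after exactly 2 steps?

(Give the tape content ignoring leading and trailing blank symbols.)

Execution trace:
Initial: [r0]2010
Step 1: δ(r0, 2) = (r1, □, R) → □[r1]010
Step 2: δ(r1, 0) = (rA, 2, L) → [rA]□210

The machine reaches the accept state rA and halts.

After 2 steps, the tape (ignoring leading/trailing blanks) is: 210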